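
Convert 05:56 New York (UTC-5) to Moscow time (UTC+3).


13:56

Time difference = UTC+3 - UTC-5 = +8 hours
New hour = (5 + 8) mod 24
= 13 mod 24 = 13
Minutes unchanged → 13:56


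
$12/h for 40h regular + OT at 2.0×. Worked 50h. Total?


$720.00

Regular: 40h × $12 = $480.00
Overtime: 50 - 40 = 10h
OT pay: 10h × $12 × 2.0 = $240.00
Total = $480.00 + $240.00 = $720.00


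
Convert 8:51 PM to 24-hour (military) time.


Input: 8:51 PM
PM: 8 + 12 = 20

20:51


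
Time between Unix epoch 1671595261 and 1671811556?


Difference = 1671811556 - 1671595261 = 216295 seconds
In hours: 216295 / 3600 ≈ 60.1
In days: 216295 / 86400 ≈ 2.50

216295 seconds (60.1 hours / 2.50 days)


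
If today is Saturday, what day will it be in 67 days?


Wednesday

Start: Saturday (index 5)
(5 + 67) mod 7
= 72 mod 7
= 2
Index 2 → Wednesday


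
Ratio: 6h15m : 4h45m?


Duration 1: 375 minutes
Duration 2: 285 minutes
Ratio = 375:285
GCD = 15
Simplified = 25:19
As a decimal: 25/19 ≈ 1.32

25:19 (1.32)


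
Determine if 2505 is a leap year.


Rules: divisible by 4 AND (not by 100 OR by 400)
2505 ÷ 4 = 626 remainder 1 → not divisible by 4
Not divisible by 4 → not a leap year

No


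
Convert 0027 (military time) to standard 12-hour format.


Hour: 0
0 → 12 AM (midnight)

12:27 AM


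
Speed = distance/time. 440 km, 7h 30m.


58.7 km/h

Distance: 440 km
Time: 7h 30m = 450 min = 450/60 = 15/2 hours
Speed = 440 ÷ (15/2) = 440 × 2 / 15 = 880/15 ≈ 58.7 km/h


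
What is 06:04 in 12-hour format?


6:04 AM

Hour: 6
6 < 12 → AM


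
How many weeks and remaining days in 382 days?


54 weeks 4 days

Weeks: 382 ÷ 7 = 54 remainder 4


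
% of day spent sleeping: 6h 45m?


Time: 405 minutes
Day: 1440 minutes
Percentage = (405/1440) × 100 ≈ 28.1%

28.1%


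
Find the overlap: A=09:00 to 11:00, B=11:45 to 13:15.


Meeting A: 540-660 (in minutes from midnight)
Meeting B: 705-795
Overlap start = max(540, 705) = 705
Overlap end = min(660, 795) = 660
Overlap = max(0, 660 - 705) = 0 min

0 minutes


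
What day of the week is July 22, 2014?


Zeller's congruence:
q=22, m=7, k=14, j=20
h = (22 + ⌊13×8/5⌋ + 14 + ⌊14/4⌋ + ⌊20/4⌋ - 2×20) mod 7
= (22 + 20 + 14 + 3 + 5 - 40) mod 7
= 24 mod 7 = 3
h=3 → Tuesday

Tuesday


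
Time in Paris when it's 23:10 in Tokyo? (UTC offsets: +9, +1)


Time difference = UTC+1 - UTC+9 = -8 hours
New hour = (23 -8) mod 24
= 15 mod 24 = 15
Minutes unchanged → 15:10

15:10


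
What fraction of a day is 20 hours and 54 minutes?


Total minutes: 20×60 + 54 = 1254
Day = 24×60 = 1440 minutes
Fraction = 1254/1440 ≈ 0.8708
As a percentage: 1254/1440 × 100 ≈ 87.08%

0.8708 (87.08%)


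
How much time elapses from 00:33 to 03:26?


End time in minutes: 3×60 + 26 = 206
Start time in minutes: 0×60 + 33 = 33
Difference = 206 - 33 = 173 minutes
= 2 hours 53 minutes

2h 53m


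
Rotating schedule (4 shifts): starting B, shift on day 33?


Shift B

Shifts: A, B, C, D
Start: B (index 1)
Day 33: (1 + 33 - 1) mod 4
= 33 mod 4
= 1
Index 1 → shift B


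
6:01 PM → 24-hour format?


18:01

Input: 6:01 PM
PM: 6 + 12 = 18


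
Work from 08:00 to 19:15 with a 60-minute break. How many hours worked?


10h 15m (615 minutes)

Total time = (19×60+15) - (8×60+0)
= 1155 - 480 = 675 min
Minus break: 675 - 60 = 615 min
= 10h 15m


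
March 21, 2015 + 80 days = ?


June 9, 2015

Start: March 21, 2015
Add 80 days
March 21 → April 1: 31 - 21 + 1 = 11 days (80 - 11 = 69 left)
April 1 → May 1: 30 - 1 + 1 = 30 days (69 - 30 = 39 left)
May 1 → June 1: 31 - 1 + 1 = 31 days (39 - 31 = 8 left)
June 1 + 8 = June 9, 2015


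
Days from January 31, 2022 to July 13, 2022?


163 days

From January 31, 2022 to July 13, 2022
Rest of January 2022: 31 - 31 = 0
Full months: February 2022 28, March 31, April 30, May 31, June 30
Days into July 2022: 13
Total = 0 + 28 + 31 + 30 + 31 + 30 + 13 = 163 days


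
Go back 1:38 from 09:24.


07:46

Start: 564 minutes from midnight
Subtract: 98 minutes
Remaining: 564 - 98 = 466
Hours: 7, Minutes: 46


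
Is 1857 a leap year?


No

Rules: divisible by 4 AND (not by 100 OR by 400)
1857 ÷ 4 = 464 remainder 1 → not divisible by 4
Not divisible by 4 → not a leap year


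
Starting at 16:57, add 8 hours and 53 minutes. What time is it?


01:50 (next day)

Start: 1017 minutes from midnight
Add: 533 minutes
Total: 1550 minutes
Hours: 1550 ÷ 60 = 25 remainder 50
25 ≥ 24 → 25 - 24 = 1 (next day)


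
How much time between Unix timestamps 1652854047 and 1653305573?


Difference = 1653305573 - 1652854047 = 451526 seconds
In hours: 451526 / 3600 ≈ 125.4
In days: 451526 / 86400 ≈ 5.23

451526 seconds (125.4 hours / 5.23 days)


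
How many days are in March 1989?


Month: March (month 3)
March has 31 days

31 days


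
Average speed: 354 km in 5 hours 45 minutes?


61.6 km/h

Distance: 354 km
Time: 5h 45m = 345 min = 345/60 = 23/4 hours
Speed = 354 ÷ (23/4) = 354 × 4 / 23 = 1416/23 ≈ 61.6 km/h


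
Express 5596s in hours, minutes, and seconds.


1h 33m 16s

Hours: 5596 ÷ 3600 = 1 remainder 1996
Minutes: 1996 ÷ 60 = 33 remainder 16
Seconds: 16


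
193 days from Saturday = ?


Wednesday

Start: Saturday (index 5)
(5 + 193) mod 7
= 198 mod 7
= 2
Index 2 → Wednesday


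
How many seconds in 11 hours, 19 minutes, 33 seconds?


40773 seconds

Hours: 11 × 3600 = 39600
Minutes: 19 × 60 = 1140
Seconds: 33
Total = 39600 + 1140 + 33 = 40773


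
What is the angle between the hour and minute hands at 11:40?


110.0°

Hour hand = 11×30 + 40×0.5 = 350.0°
Minute hand = 40×6 = 240°
Difference = |350.0 - 240| = 110.0°


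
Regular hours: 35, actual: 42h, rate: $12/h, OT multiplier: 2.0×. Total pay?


Regular: 35h × $12 = $420.00
Overtime: 42 - 35 = 7h
OT pay: 7h × $12 × 2.0 = $168.00
Total = $420.00 + $168.00 = $588.00

$588.00


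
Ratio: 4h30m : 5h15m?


6:7 (0.86)

Duration 1: 270 minutes
Duration 2: 315 minutes
Ratio = 270:315
GCD = 45
Simplified = 6:7
As a decimal: 6/7 ≈ 0.86


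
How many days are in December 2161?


31 days

Month: December (month 12)
December has 31 days


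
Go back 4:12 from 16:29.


Start: 989 minutes from midnight
Subtract: 252 minutes
Remaining: 989 - 252 = 737
Hours: 12, Minutes: 17

12:17


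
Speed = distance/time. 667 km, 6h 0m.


111.2 km/h

Distance: 667 km
Time: 6 hours
Speed = 667 / 6 ≈ 111.2 km/h


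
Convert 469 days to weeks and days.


Weeks: 469 ÷ 7 = 67 remainder 0

67 weeks 0 days


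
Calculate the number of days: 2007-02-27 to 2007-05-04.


From February 27, 2007 to May 4, 2007
Rest of February 2007: 28 - 27 = 1
Full months: March 31, April 30
Days into May 2007: 4
Total = 1 + 31 + 30 + 4 = 66 days

66 days


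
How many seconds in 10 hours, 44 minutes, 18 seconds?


38658 seconds

Hours: 10 × 3600 = 36000
Minutes: 44 × 60 = 2640
Seconds: 18
Total = 36000 + 2640 + 18 = 38658


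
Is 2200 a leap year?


Rules: divisible by 4 AND (not by 100 OR by 400)
2200 ÷ 4 = 550 exactly → divisible by 4
2200 ÷ 100 = 22 exactly → divisible by 100
2200 ÷ 400 = 5 remainder 200 → not divisible by 400
Divisible by 100 but not by 400 → not a leap year

No


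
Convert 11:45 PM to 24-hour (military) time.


23:45

Input: 11:45 PM
PM: 11 + 12 = 23


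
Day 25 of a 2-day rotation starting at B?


Shift B

Shifts: A, B
Start: B (index 1)
Day 25: (1 + 25 - 1) mod 2
= 25 mod 2
= 1
Index 1 → shift B


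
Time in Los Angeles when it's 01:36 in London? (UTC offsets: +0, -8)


Time difference = UTC-8 - UTC+0 = -8 hours
New hour = (1 -8) mod 24
= -7 mod 24 = 17
Minutes unchanged → 17:36; -7 < 0 → previous day

17:36 (previous day)


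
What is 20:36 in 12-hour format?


Hour: 20
20 - 12 = 8 → PM

8:36 PM


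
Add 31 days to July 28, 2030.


Start: July 28, 2030
Add 31 days
July 28 → August 1: 31 - 28 + 1 = 4 days (31 - 4 = 27 left)
August 1 + 27 = August 28, 2030

August 28, 2030


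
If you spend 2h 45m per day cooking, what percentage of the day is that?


11.5%

Time: 165 minutes
Day: 1440 minutes
Percentage = (165/1440) × 100 ≈ 11.5%


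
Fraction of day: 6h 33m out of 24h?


0.2729 (27.29%)

Total minutes: 6×60 + 33 = 393
Day = 24×60 = 1440 minutes
Fraction = 393/1440 ≈ 0.2729
As a percentage: 393/1440 × 100 ≈ 27.29%


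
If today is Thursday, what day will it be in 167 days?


Start: Thursday (index 3)
(3 + 167) mod 7
= 170 mod 7
= 2
Index 2 → Wednesday

Wednesday


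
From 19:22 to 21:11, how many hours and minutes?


End time in minutes: 21×60 + 11 = 1271
Start time in minutes: 19×60 + 22 = 1162
Difference = 1271 - 1162 = 109 minutes
= 1 hours 49 minutes

1h 49m


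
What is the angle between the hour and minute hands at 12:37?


Hour hand (12 ≡ 0 on the dial): 0×30 + 37×0.5 = 18.5°
Minute hand = 37×6 = 222°
Difference = |18.5 - 222| = 203.5°
Since > 180°: 360 - 203.5 = 156.5°

156.5°


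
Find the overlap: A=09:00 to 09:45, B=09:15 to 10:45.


30 minutes

Meeting A: 540-585 (in minutes from midnight)
Meeting B: 555-645
Overlap start = max(540, 555) = 555
Overlap end = min(585, 645) = 585
Overlap = max(0, 585 - 555) = 30 min


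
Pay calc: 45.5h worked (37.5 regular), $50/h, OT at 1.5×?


Regular: 37.5h × $50 = $1875.00
Overtime: 45.5 - 37.5 = 8.0h
OT pay: 8.0h × $50 × 1.5 = $600.00
Total = $1875.00 + $600.00 = $2475.00

$2475.00


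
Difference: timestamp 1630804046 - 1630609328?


Difference = 1630804046 - 1630609328 = 194718 seconds
In hours: 194718 / 3600 ≈ 54.1
In days: 194718 / 86400 ≈ 2.25

194718 seconds (54.1 hours / 2.25 days)


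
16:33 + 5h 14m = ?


Start: 993 minutes from midnight
Add: 314 minutes
Total: 1307 minutes
Hours: 1307 ÷ 60 = 21 remainder 47

21:47


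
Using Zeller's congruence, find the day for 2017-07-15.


Saturday

Zeller's congruence:
q=15, m=7, k=17, j=20
h = (15 + ⌊13×8/5⌋ + 17 + ⌊17/4⌋ + ⌊20/4⌋ - 2×20) mod 7
= (15 + 20 + 17 + 4 + 5 - 40) mod 7
= 21 mod 7 = 0
h=0 → Saturday


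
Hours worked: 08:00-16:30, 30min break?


8h 0m (480 minutes)

Total time = (16×60+30) - (8×60+0)
= 990 - 480 = 510 min
Minus break: 510 - 30 = 480 min
= 8h 0m


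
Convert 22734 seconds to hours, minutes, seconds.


6h 18m 54s

Hours: 22734 ÷ 3600 = 6 remainder 1134
Minutes: 1134 ÷ 60 = 18 remainder 54
Seconds: 54


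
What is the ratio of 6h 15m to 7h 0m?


Duration 1: 375 minutes
Duration 2: 420 minutes
Ratio = 375:420
GCD = 15
Simplified = 25:28
As a decimal: 25/28 ≈ 0.89

25:28 (0.89)


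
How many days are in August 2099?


Month: August (month 8)
August has 31 days

31 days


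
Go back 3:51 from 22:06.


Start: 1326 minutes from midnight
Subtract: 231 minutes
Remaining: 1326 - 231 = 1095
Hours: 18, Minutes: 15

18:15


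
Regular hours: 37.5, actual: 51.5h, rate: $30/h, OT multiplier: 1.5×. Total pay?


Regular: 37.5h × $30 = $1125.00
Overtime: 51.5 - 37.5 = 14.0h
OT pay: 14.0h × $30 × 1.5 = $630.00
Total = $1125.00 + $630.00 = $1755.00

$1755.00


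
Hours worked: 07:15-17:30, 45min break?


Total time = (17×60+30) - (7×60+15)
= 1050 - 435 = 615 min
Minus break: 615 - 45 = 570 min
= 9h 30m

9h 30m (570 minutes)


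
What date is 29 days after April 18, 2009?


Start: April 18, 2009
Add 29 days
April 18 → May 1: 30 - 18 + 1 = 13 days (29 - 13 = 16 left)
May 1 + 16 = May 17, 2009

May 17, 2009


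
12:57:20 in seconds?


46640 seconds

Hours: 12 × 3600 = 43200
Minutes: 57 × 60 = 3420
Seconds: 20
Total = 43200 + 3420 + 20 = 46640


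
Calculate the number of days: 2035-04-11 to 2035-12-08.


241 days

From April 11, 2035 to December 8, 2035
Rest of April 2035: 30 - 11 = 19
Full months: May 31, June 30, July 31, August 31, September 30, October 31, November 30
Days into December 2035: 8
Total = 19 + 31 + 30 + 31 + 31 + 30 + 31 + 30 + 8 = 241 days


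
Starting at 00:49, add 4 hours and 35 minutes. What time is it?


05:24

Start: 49 minutes from midnight
Add: 275 minutes
Total: 324 minutes
Hours: 324 ÷ 60 = 5 remainder 24


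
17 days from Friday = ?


Monday

Start: Friday (index 4)
(4 + 17) mod 7
= 21 mod 7
= 0
Index 0 → Monday


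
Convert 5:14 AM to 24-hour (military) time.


Input: 5:14 AM
AM hour stays: 5

05:14


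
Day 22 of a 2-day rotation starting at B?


Shifts: A, B
Start: B (index 1)
Day 22: (1 + 22 - 1) mod 2
= 22 mod 2
= 0
Index 0 → shift A

Shift A


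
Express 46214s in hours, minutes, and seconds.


12h 50m 14s

Hours: 46214 ÷ 3600 = 12 remainder 3014
Minutes: 3014 ÷ 60 = 50 remainder 14
Seconds: 14


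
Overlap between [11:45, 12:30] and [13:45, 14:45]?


0 minutes

Meeting A: 705-750 (in minutes from midnight)
Meeting B: 825-885
Overlap start = max(705, 825) = 825
Overlap end = min(750, 885) = 750
Overlap = max(0, 750 - 825) = 0 min


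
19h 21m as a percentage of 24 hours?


0.8063 (80.63%)

Total minutes: 19×60 + 21 = 1161
Day = 24×60 = 1440 minutes
Fraction = 1161/1440 ≈ 0.8063
As a percentage: 1161/1440 × 100 ≈ 80.63%


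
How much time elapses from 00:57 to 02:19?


1h 22m

End time in minutes: 2×60 + 19 = 139
Start time in minutes: 0×60 + 57 = 57
Difference = 139 - 57 = 82 minutes
= 1 hours 22 minutes


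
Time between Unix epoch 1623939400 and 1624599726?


660326 seconds (183.4 hours / 7.64 days)

Difference = 1624599726 - 1623939400 = 660326 seconds
In hours: 660326 / 3600 ≈ 183.4
In days: 660326 / 86400 ≈ 7.64


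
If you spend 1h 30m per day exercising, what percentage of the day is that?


6.3%

Time: 90 minutes
Day: 1440 minutes
Percentage = (90/1440) × 100 ≈ 6.3%


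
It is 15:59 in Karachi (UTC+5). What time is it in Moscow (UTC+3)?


Time difference = UTC+3 - UTC+5 = -2 hours
New hour = (15 -2) mod 24
= 13 mod 24 = 13
Minutes unchanged → 13:59

13:59


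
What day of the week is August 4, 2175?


Friday

Zeller's congruence:
q=4, m=8, k=75, j=21
h = (4 + ⌊13×9/5⌋ + 75 + ⌊75/4⌋ + ⌊21/4⌋ - 2×21) mod 7
= (4 + 23 + 75 + 18 + 5 - 42) mod 7
= 83 mod 7 = 6
h=6 → Friday


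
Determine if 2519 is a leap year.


No

Rules: divisible by 4 AND (not by 100 OR by 400)
2519 ÷ 4 = 629 remainder 3 → not divisible by 4
Not divisible by 4 → not a leap year


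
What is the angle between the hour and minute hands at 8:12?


Hour hand = 8×30 + 12×0.5 = 246.0°
Minute hand = 12×6 = 72°
Difference = |246.0 - 72| = 174.0°

174.0°


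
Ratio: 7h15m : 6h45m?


Duration 1: 435 minutes
Duration 2: 405 minutes
Ratio = 435:405
GCD = 15
Simplified = 29:27
As a decimal: 29/27 ≈ 1.07

29:27 (1.07)


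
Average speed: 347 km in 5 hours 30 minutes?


Distance: 347 km
Time: 5h 30m = 330 min = 330/60 = 11/2 hours
Speed = 347 ÷ (11/2) = 347 × 2 / 11 = 694/11 ≈ 63.1 km/h

63.1 km/h


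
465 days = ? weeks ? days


Weeks: 465 ÷ 7 = 66 remainder 3

66 weeks 3 days


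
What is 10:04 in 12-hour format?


Hour: 10
10 < 12 → AM

10:04 AM


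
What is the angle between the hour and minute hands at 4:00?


120.0°

Hour hand = 4×30 + 0×0.5 = 120.0°
Minute hand = 0×6 = 0°
Difference = |120.0 - 0| = 120.0°


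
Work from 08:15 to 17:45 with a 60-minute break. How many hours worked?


8h 30m (510 minutes)

Total time = (17×60+45) - (8×60+15)
= 1065 - 495 = 570 min
Minus break: 570 - 60 = 510 min
= 8h 30m


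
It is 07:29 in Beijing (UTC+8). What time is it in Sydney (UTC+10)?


Time difference = UTC+10 - UTC+8 = +2 hours
New hour = (7 + 2) mod 24
= 9 mod 24 = 9
Minutes unchanged → 09:29

09:29


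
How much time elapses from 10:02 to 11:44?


End time in minutes: 11×60 + 44 = 704
Start time in minutes: 10×60 + 2 = 602
Difference = 704 - 602 = 102 minutes
= 1 hours 42 minutes

1h 42m


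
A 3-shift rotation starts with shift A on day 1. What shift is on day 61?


Shift A

Shifts: A, B, C
Start: A (index 0)
Day 61: (0 + 61 - 1) mod 3
= 60 mod 3
= 0
Index 0 → shift A


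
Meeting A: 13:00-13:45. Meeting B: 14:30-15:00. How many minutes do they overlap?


0 minutes

Meeting A: 780-825 (in minutes from midnight)
Meeting B: 870-900
Overlap start = max(780, 870) = 870
Overlap end = min(825, 900) = 825
Overlap = max(0, 825 - 870) = 0 min


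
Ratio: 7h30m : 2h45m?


Duration 1: 450 minutes
Duration 2: 165 minutes
Ratio = 450:165
GCD = 15
Simplified = 30:11
As a decimal: 30/11 ≈ 2.73

30:11 (2.73)


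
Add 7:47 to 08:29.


Start: 509 minutes from midnight
Add: 467 minutes
Total: 976 minutes
Hours: 976 ÷ 60 = 16 remainder 16

16:16


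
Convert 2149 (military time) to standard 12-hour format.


Hour: 21
21 - 12 = 9 → PM

9:49 PM


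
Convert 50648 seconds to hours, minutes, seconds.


Hours: 50648 ÷ 3600 = 14 remainder 248
Minutes: 248 ÷ 60 = 4 remainder 8
Seconds: 8

14h 4m 8s


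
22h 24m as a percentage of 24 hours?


0.9333 (93.33%)

Total minutes: 22×60 + 24 = 1344
Day = 24×60 = 1440 minutes
Fraction = 1344/1440 ≈ 0.9333
As a percentage: 1344/1440 × 100 ≈ 93.33%


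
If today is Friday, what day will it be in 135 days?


Start: Friday (index 4)
(4 + 135) mod 7
= 139 mod 7
= 6
Index 6 → Sunday

Sunday


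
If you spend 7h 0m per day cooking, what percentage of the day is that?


Time: 420 minutes
Day: 1440 minutes
Percentage = (420/1440) × 100 ≈ 29.2%

29.2%


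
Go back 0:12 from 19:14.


19:02

Start: 1154 minutes from midnight
Subtract: 12 minutes
Remaining: 1154 - 12 = 1142
Hours: 19, Minutes: 2


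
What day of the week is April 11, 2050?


Zeller's congruence:
q=11, m=4, k=50, j=20
h = (11 + ⌊13×5/5⌋ + 50 + ⌊50/4⌋ + ⌊20/4⌋ - 2×20) mod 7
= (11 + 13 + 50 + 12 + 5 - 40) mod 7
= 51 mod 7 = 2
h=2 → Monday

Monday


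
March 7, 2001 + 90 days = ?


Start: March 7, 2001
Add 90 days
March 7 → April 1: 31 - 7 + 1 = 25 days (90 - 25 = 65 left)
April 1 → May 1: 30 - 1 + 1 = 30 days (65 - 30 = 35 left)
May 1 → June 1: 31 - 1 + 1 = 31 days (35 - 31 = 4 left)
June 1 + 4 = June 5, 2001

June 5, 2001


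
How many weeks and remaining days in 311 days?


44 weeks 3 days

Weeks: 311 ÷ 7 = 44 remainder 3


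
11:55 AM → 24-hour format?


Input: 11:55 AM
AM hour stays: 11

11:55


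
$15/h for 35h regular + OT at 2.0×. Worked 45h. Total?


Regular: 35h × $15 = $525.00
Overtime: 45 - 35 = 10h
OT pay: 10h × $15 × 2.0 = $300.00
Total = $525.00 + $300.00 = $825.00

$825.00


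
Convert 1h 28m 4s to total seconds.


Hours: 1 × 3600 = 3600
Minutes: 28 × 60 = 1680
Seconds: 4
Total = 3600 + 1680 + 4 = 5284

5284 seconds


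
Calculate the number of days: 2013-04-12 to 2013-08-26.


136 days

From April 12, 2013 to August 26, 2013
Rest of April 2013: 30 - 12 = 18
Full months: May 31, June 30, July 31
Days into August 2013: 26
Total = 18 + 31 + 30 + 31 + 26 = 136 days


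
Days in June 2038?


30 days

Month: June (month 6)
June has 30 days


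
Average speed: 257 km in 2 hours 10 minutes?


118.6 km/h

Distance: 257 km
Time: 2h 10m = 130 min = 130/60 = 13/6 hours
Speed = 257 ÷ (13/6) = 257 × 6 / 13 = 1542/13 ≈ 118.6 km/h


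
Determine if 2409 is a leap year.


No

Rules: divisible by 4 AND (not by 100 OR by 400)
2409 ÷ 4 = 602 remainder 1 → not divisible by 4
Not divisible by 4 → not a leap year


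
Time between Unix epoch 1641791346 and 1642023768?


Difference = 1642023768 - 1641791346 = 232422 seconds
In hours: 232422 / 3600 ≈ 64.6
In days: 232422 / 86400 ≈ 2.69

232422 seconds (64.6 hours / 2.69 days)


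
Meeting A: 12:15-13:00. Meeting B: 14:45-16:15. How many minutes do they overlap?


0 minutes

Meeting A: 735-780 (in minutes from midnight)
Meeting B: 885-975
Overlap start = max(735, 885) = 885
Overlap end = min(780, 975) = 780
Overlap = max(0, 780 - 885) = 0 min


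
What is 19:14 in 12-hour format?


Hour: 19
19 - 12 = 7 → PM

7:14 PM


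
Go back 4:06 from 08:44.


04:38

Start: 524 minutes from midnight
Subtract: 246 minutes
Remaining: 524 - 246 = 278
Hours: 4, Minutes: 38


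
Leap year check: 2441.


No

Rules: divisible by 4 AND (not by 100 OR by 400)
2441 ÷ 4 = 610 remainder 1 → not divisible by 4
Not divisible by 4 → not a leap year


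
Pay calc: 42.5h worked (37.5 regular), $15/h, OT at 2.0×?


$712.50

Regular: 37.5h × $15 = $562.50
Overtime: 42.5 - 37.5 = 5.0h
OT pay: 5.0h × $15 × 2.0 = $150.00
Total = $562.50 + $150.00 = $712.50


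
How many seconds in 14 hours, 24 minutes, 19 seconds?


Hours: 14 × 3600 = 50400
Minutes: 24 × 60 = 1440
Seconds: 19
Total = 50400 + 1440 + 19 = 51859

51859 seconds


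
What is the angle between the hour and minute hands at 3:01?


84.5°

Hour hand = 3×30 + 1×0.5 = 90.5°
Minute hand = 1×6 = 6°
Difference = |90.5 - 6| = 84.5°


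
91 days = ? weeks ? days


Weeks: 91 ÷ 7 = 13 remainder 0

13 weeks 0 days


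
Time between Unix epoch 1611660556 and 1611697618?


Difference = 1611697618 - 1611660556 = 37062 seconds
In hours: 37062 / 3600 ≈ 10.3
In days: 37062 / 86400 ≈ 0.43

37062 seconds (10.3 hours / 0.43 days)


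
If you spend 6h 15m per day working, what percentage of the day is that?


Time: 375 minutes
Day: 1440 minutes
Percentage = (375/1440) × 100 ≈ 26.0%

26.0%


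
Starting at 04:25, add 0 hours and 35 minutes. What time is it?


Start: 265 minutes from midnight
Add: 35 minutes
Total: 300 minutes
Hours: 300 ÷ 60 = 5 remainder 0

05:00


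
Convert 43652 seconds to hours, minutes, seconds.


12h 7m 32s

Hours: 43652 ÷ 3600 = 12 remainder 452
Minutes: 452 ÷ 60 = 7 remainder 32
Seconds: 32


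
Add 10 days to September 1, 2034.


September 11, 2034

Start: September 1, 2034
Add 10 days
September 1 + 10 = September 11, 2034


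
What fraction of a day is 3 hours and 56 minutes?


0.1639 (16.39%)

Total minutes: 3×60 + 56 = 236
Day = 24×60 = 1440 minutes
Fraction = 236/1440 ≈ 0.1639
As a percentage: 236/1440 × 100 ≈ 16.39%


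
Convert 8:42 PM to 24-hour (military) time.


20:42

Input: 8:42 PM
PM: 8 + 12 = 20


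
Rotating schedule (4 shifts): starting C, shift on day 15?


Shifts: A, B, C, D
Start: C (index 2)
Day 15: (2 + 15 - 1) mod 4
= 16 mod 4
= 0
Index 0 → shift A

Shift A


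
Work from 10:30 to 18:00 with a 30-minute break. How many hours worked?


7h 0m (420 minutes)

Total time = (18×60+0) - (10×60+30)
= 1080 - 630 = 450 min
Minus break: 450 - 30 = 420 min
= 7h 0m


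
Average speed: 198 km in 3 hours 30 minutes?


56.6 km/h

Distance: 198 km
Time: 3h 30m = 210 min = 210/60 = 7/2 hours
Speed = 198 ÷ (7/2) = 198 × 2 / 7 = 396/7 ≈ 56.6 km/h


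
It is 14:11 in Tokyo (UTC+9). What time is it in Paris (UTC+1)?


06:11

Time difference = UTC+1 - UTC+9 = -8 hours
New hour = (14 -8) mod 24
= 6 mod 24 = 6
Minutes unchanged → 06:11


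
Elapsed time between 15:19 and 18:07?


End time in minutes: 18×60 + 7 = 1087
Start time in minutes: 15×60 + 19 = 919
Difference = 1087 - 919 = 168 minutes
= 2 hours 48 minutes

2h 48m


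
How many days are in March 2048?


Month: March (month 3)
March has 31 days

31 days


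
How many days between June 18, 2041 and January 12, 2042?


208 days

From June 18, 2041 to January 12, 2042
Rest of June 2041: 30 - 18 = 12
Full months: July 31, August 31, September 30, October 31, November 30, December 31
Days into January 2042: 12
Total = 12 + 31 + 31 + 30 + 31 + 30 + 31 + 12 = 208 days


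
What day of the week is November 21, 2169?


Zeller's congruence:
q=21, m=11, k=69, j=21
h = (21 + ⌊13×12/5⌋ + 69 + ⌊69/4⌋ + ⌊21/4⌋ - 2×21) mod 7
= (21 + 31 + 69 + 17 + 5 - 42) mod 7
= 101 mod 7 = 3
h=3 → Tuesday

Tuesday


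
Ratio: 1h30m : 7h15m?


6:29 (0.21)

Duration 1: 90 minutes
Duration 2: 435 minutes
Ratio = 90:435
GCD = 15
Simplified = 6:29
As a decimal: 6/29 ≈ 0.21


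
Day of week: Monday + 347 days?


Friday

Start: Monday (index 0)
(0 + 347) mod 7
= 347 mod 7
= 4
Index 4 → Friday


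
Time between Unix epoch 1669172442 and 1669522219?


349777 seconds (97.2 hours / 4.05 days)

Difference = 1669522219 - 1669172442 = 349777 seconds
In hours: 349777 / 3600 ≈ 97.2
In days: 349777 / 86400 ≈ 4.05


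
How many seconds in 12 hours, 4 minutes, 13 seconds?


43453 seconds

Hours: 12 × 3600 = 43200
Minutes: 4 × 60 = 240
Seconds: 13
Total = 43200 + 240 + 13 = 43453


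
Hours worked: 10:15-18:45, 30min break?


8h 0m (480 minutes)

Total time = (18×60+45) - (10×60+15)
= 1125 - 615 = 510 min
Minus break: 510 - 30 = 480 min
= 8h 0m


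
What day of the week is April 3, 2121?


Thursday

Zeller's congruence:
q=3, m=4, k=21, j=21
h = (3 + ⌊13×5/5⌋ + 21 + ⌊21/4⌋ + ⌊21/4⌋ - 2×21) mod 7
= (3 + 13 + 21 + 5 + 5 - 42) mod 7
= 5 mod 7 = 5
h=5 → Thursday


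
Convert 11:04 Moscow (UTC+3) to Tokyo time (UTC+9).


Time difference = UTC+9 - UTC+3 = +6 hours
New hour = (11 + 6) mod 24
= 17 mod 24 = 17
Minutes unchanged → 17:04

17:04


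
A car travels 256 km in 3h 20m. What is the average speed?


76.8 km/h

Distance: 256 km
Time: 3h 20m = 200 min = 200/60 = 10/3 hours
Speed = 256 ÷ (10/3) = 256 × 3 / 10 = 768/10 = 76.8 km/h


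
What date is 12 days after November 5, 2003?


Start: November 5, 2003
Add 12 days
November 5 + 12 = November 17, 2003

November 17, 2003


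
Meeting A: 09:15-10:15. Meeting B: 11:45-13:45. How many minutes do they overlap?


0 minutes

Meeting A: 555-615 (in minutes from midnight)
Meeting B: 705-825
Overlap start = max(555, 705) = 705
Overlap end = min(615, 825) = 615
Overlap = max(0, 615 - 705) = 0 min


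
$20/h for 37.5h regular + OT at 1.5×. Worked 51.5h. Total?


Regular: 37.5h × $20 = $750.00
Overtime: 51.5 - 37.5 = 14.0h
OT pay: 14.0h × $20 × 1.5 = $420.00
Total = $750.00 + $420.00 = $1170.00

$1170.00


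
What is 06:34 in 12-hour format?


6:34 AM

Hour: 6
6 < 12 → AM


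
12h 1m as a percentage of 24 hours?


Total minutes: 12×60 + 1 = 721
Day = 24×60 = 1440 minutes
Fraction = 721/1440 ≈ 0.5007
As a percentage: 721/1440 × 100 ≈ 50.07%

0.5007 (50.07%)


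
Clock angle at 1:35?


162.5°

Hour hand = 1×30 + 35×0.5 = 47.5°
Minute hand = 35×6 = 210°
Difference = |47.5 - 210| = 162.5°


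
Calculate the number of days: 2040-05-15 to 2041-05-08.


From May 15, 2040 to May 8, 2041
Rest of May 2040: 31 - 15 = 16
Full months: June 30, July 31, August 31, September 30, October 31, November 30, December 31, January 31, February 2041 28, March 31, April 30
Days into May 2041: 8
Total = 16 + 30 + 31 + 31 + 30 + 31 + 30 + 31 + 31 + 28 + 31 + 30 + 8 = 358 days

358 days


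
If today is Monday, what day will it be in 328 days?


Sunday

Start: Monday (index 0)
(0 + 328) mod 7
= 328 mod 7
= 6
Index 6 → Sunday


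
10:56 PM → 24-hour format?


22:56

Input: 10:56 PM
PM: 10 + 12 = 22


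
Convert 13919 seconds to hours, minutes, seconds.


3h 51m 59s

Hours: 13919 ÷ 3600 = 3 remainder 3119
Minutes: 3119 ÷ 60 = 51 remainder 59
Seconds: 59


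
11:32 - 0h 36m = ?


10:56

Start: 692 minutes from midnight
Subtract: 36 minutes
Remaining: 692 - 36 = 656
Hours: 10, Minutes: 56


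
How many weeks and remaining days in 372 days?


53 weeks 1 days

Weeks: 372 ÷ 7 = 53 remainder 1


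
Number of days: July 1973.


31 days

Month: July (month 7)
July has 31 days


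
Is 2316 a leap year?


Rules: divisible by 4 AND (not by 100 OR by 400)
2316 ÷ 4 = 579 exactly → divisible by 4
2316 ÷ 100 = 23 remainder 16 → not divisible by 100
Divisible by 4 but not by 100 → leap year

Yes


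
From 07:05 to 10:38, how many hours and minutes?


3h 33m

End time in minutes: 10×60 + 38 = 638
Start time in minutes: 7×60 + 5 = 425
Difference = 638 - 425 = 213 minutes
= 3 hours 33 minutes


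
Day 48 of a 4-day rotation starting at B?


Shifts: A, B, C, D
Start: B (index 1)
Day 48: (1 + 48 - 1) mod 4
= 48 mod 4
= 0
Index 0 → shift A

Shift A


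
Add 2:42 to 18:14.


20:56

Start: 1094 minutes from midnight
Add: 162 minutes
Total: 1256 minutes
Hours: 1256 ÷ 60 = 20 remainder 56


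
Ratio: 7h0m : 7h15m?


28:29 (0.97)

Duration 1: 420 minutes
Duration 2: 435 minutes
Ratio = 420:435
GCD = 15
Simplified = 28:29
As a decimal: 28/29 ≈ 0.97


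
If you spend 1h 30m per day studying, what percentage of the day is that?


6.3%

Time: 90 minutes
Day: 1440 minutes
Percentage = (90/1440) × 100 ≈ 6.3%


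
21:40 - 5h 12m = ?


Start: 1300 minutes from midnight
Subtract: 312 minutes
Remaining: 1300 - 312 = 988
Hours: 16, Minutes: 28

16:28


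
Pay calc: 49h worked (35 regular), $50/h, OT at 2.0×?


$3150.00

Regular: 35h × $50 = $1750.00
Overtime: 49 - 35 = 14h
OT pay: 14h × $50 × 2.0 = $1400.00
Total = $1750.00 + $1400.00 = $3150.00


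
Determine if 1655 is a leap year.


No

Rules: divisible by 4 AND (not by 100 OR by 400)
1655 ÷ 4 = 413 remainder 3 → not divisible by 4
Not divisible by 4 → not a leap year


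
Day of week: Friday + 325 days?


Start: Friday (index 4)
(4 + 325) mod 7
= 329 mod 7
= 0
Index 0 → Monday

Monday


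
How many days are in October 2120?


Month: October (month 10)
October has 31 days

31 days


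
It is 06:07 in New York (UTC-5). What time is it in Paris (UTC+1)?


Time difference = UTC+1 - UTC-5 = +6 hours
New hour = (6 + 6) mod 24
= 12 mod 24 = 12
Minutes unchanged → 12:07

12:07


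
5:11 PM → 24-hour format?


Input: 5:11 PM
PM: 5 + 12 = 17

17:11


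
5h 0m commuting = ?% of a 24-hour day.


Time: 300 minutes
Day: 1440 minutes
Percentage = (300/1440) × 100 ≈ 20.8%

20.8%


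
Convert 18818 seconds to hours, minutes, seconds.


Hours: 18818 ÷ 3600 = 5 remainder 818
Minutes: 818 ÷ 60 = 13 remainder 38
Seconds: 38

5h 13m 38s


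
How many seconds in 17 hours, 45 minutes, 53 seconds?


63953 seconds

Hours: 17 × 3600 = 61200
Minutes: 45 × 60 = 2700
Seconds: 53
Total = 61200 + 2700 + 53 = 63953


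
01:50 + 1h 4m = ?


Start: 110 minutes from midnight
Add: 64 minutes
Total: 174 minutes
Hours: 174 ÷ 60 = 2 remainder 54

02:54


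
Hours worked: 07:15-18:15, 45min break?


10h 15m (615 minutes)

Total time = (18×60+15) - (7×60+15)
= 1095 - 435 = 660 min
Minus break: 660 - 45 = 615 min
= 10h 15m


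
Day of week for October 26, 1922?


Thursday

Zeller's congruence:
q=26, m=10, k=22, j=19
h = (26 + ⌊13×11/5⌋ + 22 + ⌊22/4⌋ + ⌊19/4⌋ - 2×19) mod 7
= (26 + 28 + 22 + 5 + 4 - 38) mod 7
= 47 mod 7 = 5
h=5 → Thursday


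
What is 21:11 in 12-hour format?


9:11 PM

Hour: 21
21 - 12 = 9 → PM


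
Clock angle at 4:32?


56.0°

Hour hand = 4×30 + 32×0.5 = 136.0°
Minute hand = 32×6 = 192°
Difference = |136.0 - 192| = 56.0°


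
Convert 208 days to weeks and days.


29 weeks 5 days

Weeks: 208 ÷ 7 = 29 remainder 5


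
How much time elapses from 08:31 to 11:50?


3h 19m

End time in minutes: 11×60 + 50 = 710
Start time in minutes: 8×60 + 31 = 511
Difference = 710 - 511 = 199 minutes
= 3 hours 19 minutes


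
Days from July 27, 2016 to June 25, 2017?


333 days

From July 27, 2016 to June 25, 2017
Rest of July 2016: 31 - 27 = 4
Full months: August 31, September 30, October 31, November 30, December 31, January 31, February 2017 28, March 31, April 30, May 31
Days into June 2017: 25
Total = 4 + 31 + 30 + 31 + 30 + 31 + 31 + 28 + 31 + 30 + 31 + 25 = 333 days


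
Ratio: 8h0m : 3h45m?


32:15 (2.13)

Duration 1: 480 minutes
Duration 2: 225 minutes
Ratio = 480:225
GCD = 15
Simplified = 32:15
As a decimal: 32/15 ≈ 2.13


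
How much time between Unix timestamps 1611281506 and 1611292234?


10728 seconds (3.0 hours / 0.12 days)

Difference = 1611292234 - 1611281506 = 10728 seconds
In hours: 10728 / 3600 ≈ 3.0
In days: 10728 / 86400 ≈ 0.12


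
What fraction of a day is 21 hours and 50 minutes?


0.9097 (90.97%)

Total minutes: 21×60 + 50 = 1310
Day = 24×60 = 1440 minutes
Fraction = 1310/1440 ≈ 0.9097
As a percentage: 1310/1440 × 100 ≈ 90.97%


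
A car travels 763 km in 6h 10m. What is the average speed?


Distance: 763 km
Time: 6h 10m = 370 min = 370/60 = 37/6 hours
Speed = 763 ÷ (37/6) = 763 × 6 / 37 = 4578/37 ≈ 123.7 km/h

123.7 km/h


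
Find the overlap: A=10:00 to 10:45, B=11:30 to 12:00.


0 minutes

Meeting A: 600-645 (in minutes from midnight)
Meeting B: 690-720
Overlap start = max(600, 690) = 690
Overlap end = min(645, 720) = 645
Overlap = max(0, 645 - 690) = 0 min


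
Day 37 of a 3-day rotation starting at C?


Shift C

Shifts: A, B, C
Start: C (index 2)
Day 37: (2 + 37 - 1) mod 3
= 38 mod 3
= 2
Index 2 → shift C


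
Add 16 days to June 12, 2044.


June 28, 2044

Start: June 12, 2044
Add 16 days
June 12 + 16 = June 28, 2044


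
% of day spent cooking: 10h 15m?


Time: 615 minutes
Day: 1440 minutes
Percentage = (615/1440) × 100 ≈ 42.7%

42.7%


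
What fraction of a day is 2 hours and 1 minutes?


0.0840 (8.40%)

Total minutes: 2×60 + 1 = 121
Day = 24×60 = 1440 minutes
Fraction = 121/1440 ≈ 0.0840
As a percentage: 121/1440 × 100 ≈ 8.40%


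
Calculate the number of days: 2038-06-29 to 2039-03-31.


From June 29, 2038 to March 31, 2039
Rest of June 2038: 30 - 29 = 1
Full months: July 31, August 31, September 30, October 31, November 30, December 31, January 31, February 2039 28
Days into March 2039: 31
Total = 1 + 31 + 31 + 30 + 31 + 30 + 31 + 31 + 28 + 31 = 275 days

275 days


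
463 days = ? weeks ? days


66 weeks 1 days

Weeks: 463 ÷ 7 = 66 remainder 1


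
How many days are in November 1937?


30 days

Month: November (month 11)
November has 30 days


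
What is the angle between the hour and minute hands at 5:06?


Hour hand = 5×30 + 6×0.5 = 153.0°
Minute hand = 6×6 = 36°
Difference = |153.0 - 36| = 117.0°

117.0°


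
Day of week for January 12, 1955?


Wednesday

Zeller's congruence:
q=12, m=13, k=54, j=19
h = (12 + ⌊13×14/5⌋ + 54 + ⌊54/4⌋ + ⌊19/4⌋ - 2×19) mod 7
= (12 + 36 + 54 + 13 + 4 - 38) mod 7
= 81 mod 7 = 4
h=4 → Wednesday


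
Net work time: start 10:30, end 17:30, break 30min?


6h 30m (390 minutes)

Total time = (17×60+30) - (10×60+30)
= 1050 - 630 = 420 min
Minus break: 420 - 30 = 390 min
= 6h 30m


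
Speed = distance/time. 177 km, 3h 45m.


47.2 km/h

Distance: 177 km
Time: 3h 45m = 225 min = 225/60 = 15/4 hours
Speed = 177 ÷ (15/4) = 177 × 4 / 15 = 708/15 = 47.2 km/h


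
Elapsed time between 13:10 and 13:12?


0h 2m

End time in minutes: 13×60 + 12 = 792
Start time in minutes: 13×60 + 10 = 790
Difference = 792 - 790 = 2 minutes
= 0 hours 2 minutes


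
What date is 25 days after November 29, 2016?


December 24, 2016

Start: November 29, 2016
Add 25 days
November 29 → December 1: 30 - 29 + 1 = 2 days (25 - 2 = 23 left)
December 1 + 23 = December 24, 2016


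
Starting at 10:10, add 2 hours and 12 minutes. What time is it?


12:22

Start: 610 minutes from midnight
Add: 132 minutes
Total: 742 minutes
Hours: 742 ÷ 60 = 12 remainder 22


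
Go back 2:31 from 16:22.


Start: 982 minutes from midnight
Subtract: 151 minutes
Remaining: 982 - 151 = 831
Hours: 13, Minutes: 51

13:51


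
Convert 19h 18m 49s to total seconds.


Hours: 19 × 3600 = 68400
Minutes: 18 × 60 = 1080
Seconds: 49
Total = 68400 + 1080 + 49 = 69529

69529 seconds


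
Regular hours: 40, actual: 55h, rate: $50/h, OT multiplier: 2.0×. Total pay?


Regular: 40h × $50 = $2000.00
Overtime: 55 - 40 = 15h
OT pay: 15h × $50 × 2.0 = $1500.00
Total = $2000.00 + $1500.00 = $3500.00

$3500.00


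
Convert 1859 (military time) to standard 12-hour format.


6:59 PM

Hour: 18
18 - 12 = 6 → PM


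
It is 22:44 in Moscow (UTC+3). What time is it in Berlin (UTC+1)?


Time difference = UTC+1 - UTC+3 = -2 hours
New hour = (22 -2) mod 24
= 20 mod 24 = 20
Minutes unchanged → 20:44

20:44


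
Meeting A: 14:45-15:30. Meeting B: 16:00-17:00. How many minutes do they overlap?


0 minutes

Meeting A: 885-930 (in minutes from midnight)
Meeting B: 960-1020
Overlap start = max(885, 960) = 960
Overlap end = min(930, 1020) = 930
Overlap = max(0, 930 - 960) = 0 min


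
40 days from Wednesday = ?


Monday

Start: Wednesday (index 2)
(2 + 40) mod 7
= 42 mod 7
= 0
Index 0 → Monday


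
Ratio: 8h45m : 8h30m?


35:34 (1.03)

Duration 1: 525 minutes
Duration 2: 510 minutes
Ratio = 525:510
GCD = 15
Simplified = 35:34
As a decimal: 35/34 ≈ 1.03


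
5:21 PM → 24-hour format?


Input: 5:21 PM
PM: 5 + 12 = 17

17:21


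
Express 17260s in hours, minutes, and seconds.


Hours: 17260 ÷ 3600 = 4 remainder 2860
Minutes: 2860 ÷ 60 = 47 remainder 40
Seconds: 40

4h 47m 40s


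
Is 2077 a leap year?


Rules: divisible by 4 AND (not by 100 OR by 400)
2077 ÷ 4 = 519 remainder 1 → not divisible by 4
Not divisible by 4 → not a leap year

No


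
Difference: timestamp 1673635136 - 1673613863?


21273 seconds (5.9 hours / 0.25 days)

Difference = 1673635136 - 1673613863 = 21273 seconds
In hours: 21273 / 3600 ≈ 5.9
In days: 21273 / 86400 ≈ 0.25


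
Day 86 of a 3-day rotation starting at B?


Shifts: A, B, C
Start: B (index 1)
Day 86: (1 + 86 - 1) mod 3
= 86 mod 3
= 2
Index 2 → shift C

Shift C


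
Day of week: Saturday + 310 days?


Monday

Start: Saturday (index 5)
(5 + 310) mod 7
= 315 mod 7
= 0
Index 0 → Monday


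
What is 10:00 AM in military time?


Input: 10:00 AM
AM hour stays: 10

10:00


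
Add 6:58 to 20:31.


Start: 1231 minutes from midnight
Add: 418 minutes
Total: 1649 minutes
Hours: 1649 ÷ 60 = 27 remainder 29
27 ≥ 24 → 27 - 24 = 3 (next day)

03:29 (next day)


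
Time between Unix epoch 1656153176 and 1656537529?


Difference = 1656537529 - 1656153176 = 384353 seconds
In hours: 384353 / 3600 ≈ 106.8
In days: 384353 / 86400 ≈ 4.45

384353 seconds (106.8 hours / 4.45 days)


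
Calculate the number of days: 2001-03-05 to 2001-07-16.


133 days

From March 5, 2001 to July 16, 2001
Rest of March 2001: 31 - 5 = 26
Full months: April 30, May 31, June 30
Days into July 2001: 16
Total = 26 + 30 + 31 + 30 + 16 = 133 days


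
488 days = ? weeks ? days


69 weeks 5 days

Weeks: 488 ÷ 7 = 69 remainder 5


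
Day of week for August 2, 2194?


Saturday

Zeller's congruence:
q=2, m=8, k=94, j=21
h = (2 + ⌊13×9/5⌋ + 94 + ⌊94/4⌋ + ⌊21/4⌋ - 2×21) mod 7
= (2 + 23 + 94 + 23 + 5 - 42) mod 7
= 105 mod 7 = 0
h=0 → Saturday


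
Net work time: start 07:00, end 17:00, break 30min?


9h 30m (570 minutes)

Total time = (17×60+0) - (7×60+0)
= 1020 - 420 = 600 min
Minus break: 600 - 30 = 570 min
= 9h 30m


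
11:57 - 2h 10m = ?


09:47

Start: 717 minutes from midnight
Subtract: 130 minutes
Remaining: 717 - 130 = 587
Hours: 9, Minutes: 47


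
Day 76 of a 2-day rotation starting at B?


Shifts: A, B
Start: B (index 1)
Day 76: (1 + 76 - 1) mod 2
= 76 mod 2
= 0
Index 0 → shift A

Shift A


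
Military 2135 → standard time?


Hour: 21
21 - 12 = 9 → PM

9:35 PM


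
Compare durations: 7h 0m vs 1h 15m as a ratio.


Duration 1: 420 minutes
Duration 2: 75 minutes
Ratio = 420:75
GCD = 15
Simplified = 28:5
As a decimal: 28/5 = 5.60

28:5 (5.60)
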